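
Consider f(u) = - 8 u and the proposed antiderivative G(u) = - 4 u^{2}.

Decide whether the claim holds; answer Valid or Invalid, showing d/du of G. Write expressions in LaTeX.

Valid. The derivative of G reproduces f.

d/du[G] = - 8 u
This equals f(u) exactly, so the claim holds.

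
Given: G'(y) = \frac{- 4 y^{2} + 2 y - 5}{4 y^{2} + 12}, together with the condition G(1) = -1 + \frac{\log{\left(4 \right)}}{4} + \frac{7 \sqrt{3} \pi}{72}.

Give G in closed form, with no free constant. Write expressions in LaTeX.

Recover the given G'(y) by differentiating a candidate G(y); any mismatch rules it out.
A general antiderivative is - y + \frac{\log{\left(y^{2} + 3 \right)}}{4} + \frac{7 \sqrt{3} \operatorname{atan}{\left(\frac{\sqrt{3} y}{3} \right)}}{12} + C.
The condition gives C = -1 + \frac{\log{\left(4 \right)}}{4} + \frac{7 \sqrt{3} \pi}{72} - (-1 + \frac{\log{\left(4 \right)}}{4} + \frac{7 \sqrt{3} \pi}{72}) = 0.
So G(y) = - y + \frac{\log{\left(y^{2} + 3 \right)}}{4} + \frac{7 \sqrt{3} \operatorname{atan}{\left(\frac{\sqrt{3} y}{3} \right)}}{12}.
Check: d/dy[- y + \frac{\log{\left(y^{2} + 3 \right)}}{4} + \frac{7 \sqrt{3} \operatorname{atan}{\left(\frac{\sqrt{3} y}{3} \right)}}{12}] = \frac{- 4 y^{2} + 2 y - 5}{4 y^{2} + 12} = G'(y).

G(y) = - y + \frac{\log{\left(y^{2} + 3 \right)}}{4} + \frac{7 \sqrt{3} \operatorname{atan}{\left(\frac{\sqrt{3} y}{3} \right)}}{12}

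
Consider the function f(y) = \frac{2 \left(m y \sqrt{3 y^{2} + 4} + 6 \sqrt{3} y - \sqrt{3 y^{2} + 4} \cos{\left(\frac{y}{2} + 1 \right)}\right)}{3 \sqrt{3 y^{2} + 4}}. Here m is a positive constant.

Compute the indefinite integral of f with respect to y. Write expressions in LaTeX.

Since d/dy undoes antidifferentiation here, F'(y) = f(y) is required of F(y).
Check: d/dy[\frac{m y^{2} + 4 \sqrt{3} \sqrt{3 y^{2} + 4} - 4 \sin{\left(\frac{y}{2} + 1 \right)}}{3}] = \frac{2 m y \sqrt{3 y^{2} + 4} + 12 \sqrt{3} y - 2 \sqrt{3 y^{2} + 4} \cos{\left(\frac{y}{2} + 1 \right)}}{3 \sqrt{3 y^{2} + 4}}, which equals f(y).

F(y) = \frac{m y^{2} + 4 \sqrt{3} \sqrt{3 y^{2} + 4} - 4 \sin{\left(\frac{y}{2} + 1 \right)}}{3} + C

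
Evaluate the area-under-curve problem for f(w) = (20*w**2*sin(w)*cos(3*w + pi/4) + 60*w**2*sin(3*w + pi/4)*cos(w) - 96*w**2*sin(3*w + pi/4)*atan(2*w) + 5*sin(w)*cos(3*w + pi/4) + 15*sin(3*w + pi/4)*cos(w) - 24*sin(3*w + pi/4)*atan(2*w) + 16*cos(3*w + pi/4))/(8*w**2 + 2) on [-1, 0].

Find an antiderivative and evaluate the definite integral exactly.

Antiderivative: F(w) = -5*cos(w)*cos(3*w + pi/4)/2 + 4*cos(3*w + pi/4)*atan(2*w); value = 4*sin(pi/4 + 3)*atan(2) - 5*sqrt(2)/4 + 5*sin(pi/4 + 3)*cos(1)/2

Recognize the product-rule pattern: f = u'v + uv' with u = -5*cos(w)/2 + 4*atan(2*w), v = cos(3*w + pi/4), so integration by parts undoes it.
F(w) = -5*cos(w)*cos(3*w + pi/4)/2 + 4*cos(3*w + pi/4)*atan(2*w) is an antiderivative of f.
Check: d/dw[-5*cos(w)*cos(3*w + pi/4)/2 + 4*cos(3*w + pi/4)*atan(2*w)] = (20*w**2*sin(w)*cos(3*w + pi/4) + 60*w**2*sin(3*w + pi/4)*cos(w) - 96*w**2*sin(3*w + pi/4)*atan(2*w) + 5*sin(w)*cos(3*w + pi/4) + 15*sin(3*w + pi/4)*cos(w) - 24*sin(3*w + pi/4)*atan(2*w) + 16*cos(3*w + pi/4))/(8*w**2 + 2) = f(w).
F(0) = -5*sqrt(2)/4; F(-1) = -5*sin(pi/4 + 3)*cos(1)/2 - 4*sin(pi/4 + 3)*atan(2).
Integral = F(0) - F(-1) = 4*sin(pi/4 + 3)*atan(2) - 5*sqrt(2)/4 + 5*sin(pi/4 + 3)*cos(1)/2.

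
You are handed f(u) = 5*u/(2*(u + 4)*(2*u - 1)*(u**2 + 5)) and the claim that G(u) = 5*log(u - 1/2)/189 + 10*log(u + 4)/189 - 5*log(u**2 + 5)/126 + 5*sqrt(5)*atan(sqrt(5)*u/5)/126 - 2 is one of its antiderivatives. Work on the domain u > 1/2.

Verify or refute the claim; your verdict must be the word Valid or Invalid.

Valid - differentiating G returns exactly f.

d/du[G] = 5*u/(4*u**4 + 14*u**3 + 12*u**2 + 70*u - 40)
This equals f(u) exactly, so the claim holds.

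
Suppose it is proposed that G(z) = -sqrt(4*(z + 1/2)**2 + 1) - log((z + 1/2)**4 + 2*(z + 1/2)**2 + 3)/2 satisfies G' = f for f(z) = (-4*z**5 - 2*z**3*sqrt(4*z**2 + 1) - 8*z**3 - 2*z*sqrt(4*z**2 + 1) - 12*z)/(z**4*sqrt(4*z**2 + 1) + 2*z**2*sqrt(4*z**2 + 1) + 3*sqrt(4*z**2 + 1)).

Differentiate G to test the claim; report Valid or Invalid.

d/dz[G] = (-64*z**5 - 160*z**4 - 32*z**3*sqrt(4*z**2 + 4*z + 2) - 288*z**3 - 48*z**2*sqrt(4*z**2 + 4*z + 2) - 272*z**2 - 56*z*sqrt(4*z**2 + 4*z + 2) - 308*z - 20*sqrt(4*z**2 + 4*z + 2) - 114)/(16*z**4*sqrt(4*z**2 + 4*z + 2) + 32*z**3*sqrt(4*z**2 + 4*z + 2) + 56*z**2*sqrt(4*z**2 + 4*z + 2) + 40*z*sqrt(4*z**2 + 4*z + 2) + 57*sqrt(4*z**2 + 4*z + 2))
d/dz[G] - f(z) = (-64*z**9*sqrt(4*z**2 + 1) + 64*z**9*sqrt(4*z**2 + 4*z + 2) - 160*z**8*sqrt(4*z**2 + 1) + 128*z**8*sqrt(4*z**2 + 4*z + 2) - 416*z**7*sqrt(4*z**2 + 1) + 352*z**7*sqrt(4*z**2 + 4*z + 2) + 16*z**6*sqrt(4*z**2 + 1)*sqrt(4*z**2 + 4*z + 2) - 592*z**6*sqrt(4*z**2 + 1) + 416*z**6*sqrt(4*z**2 + 4*z + 2) + 24*z**5*sqrt(4*z**2 + 1)*sqrt(4*z**2 + 4*z + 2) - 1076*z**5*sqrt(4*z**2 + 1) + 868*z**5*sqrt(4*z**2 + 4*z + 2) + 28*z**4*sqrt(4*z**2 + 1)*sqrt(4*z**2 + 4*z + 2) - 1138*z**4*sqrt(4*z**2 + 1) + 704*z**4*sqrt(4*z**2 + 4*z + 2) + 18*z**3*sqrt(4*z**2 + 1)*sqrt(4*z**2 + 4*z + 2) - 1480*z**3*sqrt(4*z**2 + 1) + 1128*z**3*sqrt(4*z**2 + 4*z + 2) - 104*z**2*sqrt(4*z**2 + 1)*sqrt(4*z**2 + 4*z + 2) - 1044*z**2*sqrt(4*z**2 + 1) + 480*z**2*sqrt(4*z**2 + 4*z + 2) - 54*z*sqrt(4*z**2 + 1)*sqrt(4*z**2 + 4*z + 2) - 924*z*sqrt(4*z**2 + 1) + 684*z*sqrt(4*z**2 + 4*z + 2) - 60*sqrt(4*z**2 + 1)*sqrt(4*z**2 + 4*z + 2) - 342*sqrt(4*z**2 + 1))/(16*z**8*sqrt(4*z**2 + 1)*sqrt(4*z**2 + 4*z + 2) + 32*z**7*sqrt(4*z**2 + 1)*sqrt(4*z**2 + 4*z + 2) + 88*z**6*sqrt(4*z**2 + 1)*sqrt(4*z**2 + 4*z + 2) + 104*z**5*sqrt(4*z**2 + 1)*sqrt(4*z**2 + 4*z + 2) + 217*z**4*sqrt(4*z**2 + 1)*sqrt(4*z**2 + 4*z + 2) + 176*z**3*sqrt(4*z**2 + 1)*sqrt(4*z**2 + 4*z + 2) + 282*z**2*sqrt(4*z**2 + 1)*sqrt(4*z**2 + 4*z + 2) + 120*z*sqrt(4*z**2 + 1)*sqrt(4*z**2 + 4*z + 2) + 171*sqrt(4*z**2 + 1)*sqrt(4*z**2 + 4*z + 2)) != 0.

Invalid: d/dz[G] - f = (-64*z**9*sqrt(4*z**2 + 1) + 64*z**9*sqrt(4*z**2 + 4*z + 2) - 160*z**8*sqrt(4*z**2 + 1) + 128*z**8*sqrt(4*z**2 + 4*z + 2) - 416*z**7*sqrt(4*z**2 + 1) + 352*z**7*sqrt(4*z**2 + 4*z + 2) + 16*z**6*sqrt(4*z**2 + 1)*sqrt(4*z**2 + 4*z + 2) - 592*z**6*sqrt(4*z**2 + 1) + 416*z**6*sqrt(4*z**2 + 4*z + 2) + 24*z**5*sqrt(4*z**2 + 1)*sqrt(4*z**2 + 4*z + 2) - 1076*z**5*sqrt(4*z**2 + 1) + 868*z**5*sqrt(4*z**2 + 4*z + 2) + 28*z**4*sqrt(4*z**2 + 1)*sqrt(4*z**2 + 4*z + 2) - 1138*z**4*sqrt(4*z**2 + 1) + 704*z**4*sqrt(4*z**2 + 4*z + 2) + 18*z**3*sqrt(4*z**2 + 1)*sqrt(4*z**2 + 4*z + 2) - 1480*z**3*sqrt(4*z**2 + 1) + 1128*z**3*sqrt(4*z**2 + 4*z + 2) - 104*z**2*sqrt(4*z**2 + 1)*sqrt(4*z**2 + 4*z + 2) - 1044*z**2*sqrt(4*z**2 + 1) + 480*z**2*sqrt(4*z**2 + 4*z + 2) - 54*z*sqrt(4*z**2 + 1)*sqrt(4*z**2 + 4*z + 2) - 924*z*sqrt(4*z**2 + 1) + 684*z*sqrt(4*z**2 + 4*z + 2) - 60*sqrt(4*z**2 + 1)*sqrt(4*z**2 + 4*z + 2) - 342*sqrt(4*z**2 + 1))/(16*z**8*sqrt(4*z**2 + 1)*sqrt(4*z**2 + 4*z + 2) + 32*z**7*sqrt(4*z**2 + 1)*sqrt(4*z**2 + 4*z + 2) + 88*z**6*sqrt(4*z**2 + 1)*sqrt(4*z**2 + 4*z + 2) + 104*z**5*sqrt(4*z**2 + 1)*sqrt(4*z**2 + 4*z + 2) + 217*z**4*sqrt(4*z**2 + 1)*sqrt(4*z**2 + 4*z + 2) + 176*z**3*sqrt(4*z**2 + 1)*sqrt(4*z**2 + 4*z + 2) + 282*z**2*sqrt(4*z**2 + 1)*sqrt(4*z**2 + 4*z + 2) + 120*z*sqrt(4*z**2 + 1)*sqrt(4*z**2 + 4*z + 2) + 171*sqrt(4*z**2 + 1)*sqrt(4*z**2 + 4*z + 2)), which is not 0.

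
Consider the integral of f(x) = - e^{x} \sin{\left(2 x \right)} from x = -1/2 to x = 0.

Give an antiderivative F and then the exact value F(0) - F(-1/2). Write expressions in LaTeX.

Antiderivative: F(x) = - \frac{e^{x} \sin{\left(2 x \right)}}{5} + \frac{2 e^{x} \cos{\left(2 x \right)}}{5}; value = - \frac{2 \cos{\left(1 \right)}}{5 e^{\frac{1}{2}}} - \frac{\sin{\left(1 \right)}}{5 e^{\frac{1}{2}}} + \frac{2}{5}

Any candidate F(x) must reproduce f(x) exactly when differentiated.
F(x) = - \frac{e^{x} \sin{\left(2 x \right)}}{5} + \frac{2 e^{x} \cos{\left(2 x \right)}}{5} is an antiderivative of f.
Check: d/dx[- \frac{e^{x} \sin{\left(2 x \right)}}{5} + \frac{2 e^{x} \cos{\left(2 x \right)}}{5}] = - e^{x} \sin{\left(2 x \right)} = f(x).
F(0) = \frac{2}{5}; F(-1/2) = \frac{\sin{\left(1 \right)}}{5 e^{\frac{1}{2}}} + \frac{2 \cos{\left(1 \right)}}{5 e^{\frac{1}{2}}}.
Integral = F(0) - F(-1/2) = - \frac{2 \cos{\left(1 \right)}}{5 e^{\frac{1}{2}}} - \frac{\sin{\left(1 \right)}}{5 e^{\frac{1}{2}}} + \frac{2}{5}.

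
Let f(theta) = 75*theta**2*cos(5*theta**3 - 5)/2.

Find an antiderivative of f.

The substitution u = 5*theta**3 - 5 works: f is exactly (dF/du)*(du/dtheta) for that inner function.
Check: d/dtheta[5*sin(5*theta**3 - 5)/2] = 75*theta**2*cos(5*theta**3 - 5)/2 = f(theta).

An antiderivative is F(theta) = 5*sin(5*theta**3 - 5)/2.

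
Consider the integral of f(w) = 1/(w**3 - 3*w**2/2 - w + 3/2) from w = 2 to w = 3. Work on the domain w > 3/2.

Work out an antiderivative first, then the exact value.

Factor the denominator ((w - 1)*(w + 1)*(2*w - 3)) and decompose: f = 8/(5*(2*w - 3)) + 1/(5*(w + 1)) - 1/(w - 1); each piece integrates to a log, atan, or power term.
F(w) = 4*log(w - 3/2)/5 - log(w - 1) + log(w + 1)/5 is an antiderivative of f.
Check: d/dw[4*log(w - 3/2)/5 - log(w - 1) + log(w + 1)/5] = 2/(2*w**3 - 3*w**2 - 2*w + 3), which equals f(w).
F(3) = -log(2) + log(4)/5 + 4*log(3/2)/5; F(2) = -4*log(2)/5 + log(3)/5.
Integral = F(3) - F(2) = -log(3)/5 - log(2)/5 + log(4)/5 + 4*log(3/2)/5.

Antiderivative: F(w) = 4*log(w - 3/2)/5 - log(w - 1) + log(w + 1)/5; value = -log(3)/5 - log(2)/5 + log(4)/5 + 4*log(3/2)/5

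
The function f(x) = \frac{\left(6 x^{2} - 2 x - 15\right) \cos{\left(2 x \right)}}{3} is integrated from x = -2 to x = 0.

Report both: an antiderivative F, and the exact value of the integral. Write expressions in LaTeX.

Check any antiderivative F(x) by computing F'(x) and comparing it with f(x).
F(x) = \frac{6 x^{2} \sin{\left(2 x \right)} - 2 x \sin{\left(2 x \right)} + 6 x \cos{\left(2 x \right)} - 18 \sin{\left(2 x \right)} - \cos{\left(2 x \right)}}{6} is an antiderivative of f.
Check: d/dx[\frac{6 x^{2} \sin{\left(2 x \right)} - 2 x \sin{\left(2 x \right)} + 6 x \cos{\left(2 x \right)} - 18 \sin{\left(2 x \right)} - \cos{\left(2 x \right)}}{6}] = 2 x^{2} \cos{\left(2 x \right)} - \frac{2 x \cos{\left(2 x \right)}}{3} - 5 \cos{\left(2 x \right)}, which equals f(x).
F(0) = - \frac{1}{6}; F(-2) = - \frac{5 \sin{\left(4 \right)}}{3} - \frac{13 \cos{\left(4 \right)}}{6}.
Integral = F(0) - F(-2) = \frac{13 \cos{\left(4 \right)}}{6} + \frac{5 \sin{\left(4 \right)}}{3} - \frac{1}{6}.

Antiderivative: F(x) = \frac{6 x^{2} \sin{\left(2 x \right)} - 2 x \sin{\left(2 x \right)} + 6 x \cos{\left(2 x \right)} - 18 \sin{\left(2 x \right)} - \cos{\left(2 x \right)}}{6}; value = \frac{13 \cos{\left(4 \right)}}{6} + \frac{5 \sin{\left(4 \right)}}{3} - \frac{1}{6}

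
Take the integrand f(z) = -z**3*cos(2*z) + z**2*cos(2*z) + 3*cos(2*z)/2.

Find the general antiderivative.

The integrand splits into summands that can be handled one at a time.
Check: d/dz[-(4*z**3*sin(2*z) - 4*z**2*sin(2*z) + 6*z**2*cos(2*z) - 6*z*sin(2*z) - 4*z*cos(2*z) - 4*sin(2*z) - 3*cos(2*z))/8] = -z**3*cos(2*z) + z**2*cos(2*z) + 3*cos(2*z)/2 = f(z).

F(z) = -(4*z**3*sin(2*z) - 4*z**2*sin(2*z) + 6*z**2*cos(2*z) - 6*z*sin(2*z) - 4*z*cos(2*z) - 4*sin(2*z) - 3*cos(2*z))/8 + C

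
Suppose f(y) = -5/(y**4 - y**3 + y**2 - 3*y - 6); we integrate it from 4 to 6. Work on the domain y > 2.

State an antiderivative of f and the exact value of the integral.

Antiderivative: F(y) = 5*(-8*log(y - 2) + 14*log(y + 1) - 3*log(y**2 + 3) + 10*sqrt(3)*atan(sqrt(3)*y/3))/168; value = -5*log(5)/12 - 25*sqrt(3)*atan(4*sqrt(3)/3)/84 - 5*log(4)/21 - 5*log(39)/56 + 5*log(2)/21 + 5*log(19)/56 + 25*sqrt(3)*atan(2*sqrt(3))/84 + 5*log(7)/12

The denominator factors as (y - 2)*(y + 1)*(y**2 + 3); partial fractions split f into directly integrable pieces: -5*(y - 5)/(28*(y**2 + 3)) + 5/(12*(y + 1)) - 5/(21*(y - 2)).
F(y) = 5*(-8*log(y - 2) + 14*log(y + 1) - 3*log(y**2 + 3) + 10*sqrt(3)*atan(sqrt(3)*y/3))/168 is an antiderivative of f.
Check: d/dy[5*(-8*log(y - 2) + 14*log(y + 1) - 3*log(y**2 + 3) + 10*sqrt(3)*atan(sqrt(3)*y/3))/168] = -5/(y**4 - y**3 + y**2 - 3*y - 6) = f(y).
F(6) = -5*log(4)/21 - 5*log(39)/56 + 25*sqrt(3)*atan(2*sqrt(3))/84 + 5*log(7)/12; F(4) = -5*log(19)/56 - 5*log(2)/21 + 25*sqrt(3)*atan(4*sqrt(3)/3)/84 + 5*log(5)/12.
Integral = F(6) - F(4) = -5*log(5)/12 - 25*sqrt(3)*atan(4*sqrt(3)/3)/84 - 5*log(4)/21 - 5*log(39)/56 + 5*log(2)/21 + 5*log(19)/56 + 25*sqrt(3)*atan(2*sqrt(3))/84 + 5*log(7)/12.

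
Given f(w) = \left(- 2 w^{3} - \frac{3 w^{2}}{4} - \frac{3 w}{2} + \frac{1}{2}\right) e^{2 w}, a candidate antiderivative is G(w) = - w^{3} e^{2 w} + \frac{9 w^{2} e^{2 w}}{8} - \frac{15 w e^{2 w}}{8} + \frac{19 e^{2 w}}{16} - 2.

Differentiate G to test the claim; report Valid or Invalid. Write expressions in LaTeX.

d/dw[G] = - 2 w^{3} e^{2 w} - \frac{3 w^{2} e^{2 w}}{4} - \frac{3 w e^{2 w}}{2} + \frac{e^{2 w}}{2}
This equals f(w) exactly, so the claim holds.

Valid: G'(w) = f(w).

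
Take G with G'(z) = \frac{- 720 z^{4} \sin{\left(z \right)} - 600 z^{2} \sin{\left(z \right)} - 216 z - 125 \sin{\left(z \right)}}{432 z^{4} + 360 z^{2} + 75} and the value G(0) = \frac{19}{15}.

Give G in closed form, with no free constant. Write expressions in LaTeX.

A first test for any G(z): its z-derivative must equal the given G'(z).
A general antiderivative is \frac{5 \cos{\left(z \right)}}{3} + \frac{1}{4 z^{2} + \frac{5}{3}} + C.
The condition gives C = \frac{19}{15} - (\frac{34}{15}) = -1.
So G(z) = \frac{5 \cos{\left(z \right)}}{3} - 1 + \frac{1}{4 z^{2} + \frac{5}{3}}.
Check: d/dz[\frac{5 \cos{\left(z \right)}}{3} - 1 + \frac{1}{4 z^{2} + \frac{5}{3}}] = \frac{- 720 z^{4} \sin{\left(z \right)} - 600 z^{2} \sin{\left(z \right)} - 216 z - 125 \sin{\left(z \right)}}{432 z^{4} + 360 z^{2} + 75} = G'(z).

G(z) = \frac{5 \cos{\left(z \right)}}{3} - 1 + \frac{1}{4 z^{2} + \frac{5}{3}}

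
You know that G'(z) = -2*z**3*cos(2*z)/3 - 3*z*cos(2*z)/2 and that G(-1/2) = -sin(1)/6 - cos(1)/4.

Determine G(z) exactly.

G(z) = -z**3*sin(2*z)/3 - z**2*cos(2*z)/2 - z*sin(2*z)/4 - cos(2*z)/8

The integrand splits into summands that can be handled one at a time.
A general antiderivative is -z**3*sin(2*z)/3 - z**2*cos(2*z)/2 - z*sin(2*z)/4 - cos(2*z)/8 + C.
The condition gives C = -sin(1)/6 - cos(1)/4 - (-sin(1)/6 - cos(1)/4) = 0.
So G(z) = -z**3*sin(2*z)/3 - z**2*cos(2*z)/2 - z*sin(2*z)/4 - cos(2*z)/8.
Check: d/dz[-z**3*sin(2*z)/3 - z**2*cos(2*z)/2 - z*sin(2*z)/4 - cos(2*z)/8] = -2*z**3*cos(2*z)/3 - 3*z*cos(2*z)/2 = G'(z).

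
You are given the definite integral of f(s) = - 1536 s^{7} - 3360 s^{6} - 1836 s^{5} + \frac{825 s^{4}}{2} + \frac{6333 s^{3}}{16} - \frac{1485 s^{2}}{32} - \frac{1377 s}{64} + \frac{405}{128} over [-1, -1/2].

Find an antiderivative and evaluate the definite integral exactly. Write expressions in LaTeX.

f matches the chain-rule pattern g'(h)*h' with inner function h(s) = - 4 s^{2} - \frac{5 s}{2} + \frac{3}{4}; substituting u = h(s) collapses the integral.
F(s) = - \frac{3 \left(- 16 s^{2} - 10 s + 3\right)^{4}}{1024} is an antiderivative of f.
Check: d/ds[- \frac{3 \left(- 16 s^{2} - 10 s + 3\right)^{4}}{1024}] = - 1536 s^{7} - 3360 s^{6} - 1836 s^{5} + \frac{825 s^{4}}{2} + \frac{6333 s^{3}}{16} - \frac{1485 s^{2}}{32} - \frac{1377 s}{64} + \frac{405}{128} = f(s).
F(-1/2) = - \frac{3}{4}; F(-1) = - \frac{243}{1024}.
Integral = F(-1/2) - F(-1) = - \frac{525}{1024}.

Antiderivative: F(s) = - \frac{3 \left(- 16 s^{2} - 10 s + 3\right)^{4}}{1024}; value = - \frac{525}{1024}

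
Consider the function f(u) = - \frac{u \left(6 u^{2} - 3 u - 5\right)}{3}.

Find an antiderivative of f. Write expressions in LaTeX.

Since d/du undoes antidifferentiation here, F'(u) = f(u) is required of F(u).
Check: d/du[\frac{u^{2} \left(- 3 u^{2} + 2 u + 5\right)}{6}] = - 2 u^{3} + u^{2} + \frac{5 u}{3}, which equals f(u).

An antiderivative is F(u) = \frac{u^{2} \left(- 3 u^{2} + 2 u + 5\right)}{6}.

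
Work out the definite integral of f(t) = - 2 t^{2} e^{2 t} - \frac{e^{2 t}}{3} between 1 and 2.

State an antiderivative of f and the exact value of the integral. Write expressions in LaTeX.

Recognize the product-rule pattern: f = u'v + uv' with u = - t^{2} + t - \frac{2}{3}, v = e^{2 t}, so integration by parts undoes it.
F(t) = - t^{2} e^{2 t} + t e^{2 t} - \frac{2 e^{2 t}}{3} is an antiderivative of f.
Check: d/dt[- t^{2} e^{2 t} + t e^{2 t} - \frac{2 e^{2 t}}{3}] = - 2 t^{2} e^{2 t} - \frac{e^{2 t}}{3} = f(t).
F(2) = - \frac{8 e^{4}}{3}; F(1) = - \frac{2 e^{2}}{3}.
Integral = F(2) - F(1) = - \frac{8 e^{4}}{3} + \frac{2 e^{2}}{3}.

Antiderivative: F(t) = - t^{2} e^{2 t} + t e^{2 t} - \frac{2 e^{2 t}}{3}; value = - \frac{8 e^{4}}{3} + \frac{2 e^{2}}{3}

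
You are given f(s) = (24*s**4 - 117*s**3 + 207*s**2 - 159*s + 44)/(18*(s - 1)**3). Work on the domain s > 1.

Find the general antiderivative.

Differentiate the proposed F(s) back; it has to land on f(s) exactly.
Check: d/ds[2*s**2/3 - 5*s/2 + 1/(4*(3*s - 3)**2)] = (24*s**4 - 117*s**3 + 207*s**2 - 159*s + 44)/(18*s**3 - 54*s**2 + 54*s - 18), which equals f(s).

F(s) = 2*s**2/3 - 5*s/2 + 1/(4*(3*s - 3)**2) + C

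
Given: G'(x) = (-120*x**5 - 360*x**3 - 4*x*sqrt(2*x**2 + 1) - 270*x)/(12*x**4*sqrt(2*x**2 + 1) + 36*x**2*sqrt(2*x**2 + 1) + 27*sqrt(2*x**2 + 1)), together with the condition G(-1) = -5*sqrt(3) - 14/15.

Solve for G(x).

Any candidate G(x) must reproduce the stated G'(x) exactly.
A general antiderivative is -5*sqrt(2*x**2 + 1) + 1/(3*(2*x**2 + 3)) + C.
The condition gives C = -5*sqrt(3) - 14/15 - (1/15 - 5*sqrt(3)) = -1.
So G(x) = -5*sqrt(2*x**2 + 1) - 1 + 1/(6*x**2 + 9).
Check: d/dx[-5*sqrt(2*x**2 + 1) - 1 + 1/(6*x**2 + 9)] = (-120*x**5 - 360*x**3 - 4*x*sqrt(2*x**2 + 1) - 270*x)/(12*x**4*sqrt(2*x**2 + 1) + 36*x**2*sqrt(2*x**2 + 1) + 27*sqrt(2*x**2 + 1)) = G'(x).

G(x) = -5*sqrt(2*x**2 + 1) - 1 + 1/(6*x**2 + 9)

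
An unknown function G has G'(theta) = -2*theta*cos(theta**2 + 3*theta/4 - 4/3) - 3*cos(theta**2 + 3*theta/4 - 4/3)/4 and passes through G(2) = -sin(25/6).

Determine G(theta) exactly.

G(theta) = -sin(theta**2 + 3*theta/4 - 4/3)

G'(theta) matches the chain-rule pattern g'(h)*h' with inner function h(theta) = theta**2 + 3*theta/4 - 4/3; substituting u = h(theta) collapses the integral.
A general antiderivative is -sin(theta**2 + 3*theta/4 - 4/3) + C.
The condition gives C = -sin(25/6) - (-sin(25/6)) = 0.
So G(theta) = -sin(theta**2 + 3*theta/4 - 4/3).
Check: d/dtheta[-sin(theta**2 + 3*theta/4 - 4/3)] = -2*theta*cos(theta**2 + 3*theta/4 - 4/3) - 3*cos(theta**2 + 3*theta/4 - 4/3)/4 = G'(theta).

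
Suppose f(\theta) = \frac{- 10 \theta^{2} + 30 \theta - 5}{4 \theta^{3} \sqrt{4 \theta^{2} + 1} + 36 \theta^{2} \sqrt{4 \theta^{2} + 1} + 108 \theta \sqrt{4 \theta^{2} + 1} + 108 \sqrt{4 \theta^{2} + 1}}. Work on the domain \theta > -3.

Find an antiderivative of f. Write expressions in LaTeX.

An antiderivative is F(\theta) = \frac{5 \sqrt{4 \theta^{2} + 1}}{8 \left(\theta + 3\right)^{2}}.

Recognize the product-rule pattern: f = u'v + uv' with u = \frac{5 \sqrt{4 \theta^{2} + 1}}{2}, v = \frac{1}{\left(2 \theta + 6\right)^{2}}, so integration by parts undoes it.
Check: d/d\theta[\frac{5 \sqrt{4 \theta^{2} + 1}}{8 \left(\theta + 3\right)^{2}}] = \frac{- 10 \theta^{2} + 30 \theta - 5}{4 \theta^{3} \sqrt{4 \theta^{2} + 1} + 36 \theta^{2} \sqrt{4 \theta^{2} + 1} + 108 \theta \sqrt{4 \theta^{2} + 1} + 108 \sqrt{4 \theta^{2} + 1}} = f(\theta).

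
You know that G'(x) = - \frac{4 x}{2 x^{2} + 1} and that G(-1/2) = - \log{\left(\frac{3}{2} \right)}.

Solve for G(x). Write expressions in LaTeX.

G'(x) matches the chain-rule pattern g'(h)*h' with inner function h(x) = 2 x^{2} + 1; substituting u = h(x) collapses the integral.
A general antiderivative is - \log{\left(2 x^{2} + 1 \right)} + C.
The condition gives C = - \log{\left(\frac{3}{2} \right)} - (- \log{\left(\frac{3}{2} \right)}) = 0.
So G(x) = - \log{\left(2 x^{2} + 1 \right)}.
Check: d/dx[- \log{\left(2 x^{2} + 1 \right)}] = - \frac{4 x}{2 x^{2} + 1} = G'(x).

G(x) = - \log{\left(2 x^{2} + 1 \right)}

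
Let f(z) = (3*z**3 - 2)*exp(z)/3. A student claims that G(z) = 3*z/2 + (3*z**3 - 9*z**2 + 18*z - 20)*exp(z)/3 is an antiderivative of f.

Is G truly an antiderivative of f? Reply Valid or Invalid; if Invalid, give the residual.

d/dz[G] = z**3*exp(z) - 2*exp(z)/3 + 3/2
d/dz[G] - f(z) = 3/2 != 0.

Invalid: d/dz[G] - f = 3/2, which is not 0.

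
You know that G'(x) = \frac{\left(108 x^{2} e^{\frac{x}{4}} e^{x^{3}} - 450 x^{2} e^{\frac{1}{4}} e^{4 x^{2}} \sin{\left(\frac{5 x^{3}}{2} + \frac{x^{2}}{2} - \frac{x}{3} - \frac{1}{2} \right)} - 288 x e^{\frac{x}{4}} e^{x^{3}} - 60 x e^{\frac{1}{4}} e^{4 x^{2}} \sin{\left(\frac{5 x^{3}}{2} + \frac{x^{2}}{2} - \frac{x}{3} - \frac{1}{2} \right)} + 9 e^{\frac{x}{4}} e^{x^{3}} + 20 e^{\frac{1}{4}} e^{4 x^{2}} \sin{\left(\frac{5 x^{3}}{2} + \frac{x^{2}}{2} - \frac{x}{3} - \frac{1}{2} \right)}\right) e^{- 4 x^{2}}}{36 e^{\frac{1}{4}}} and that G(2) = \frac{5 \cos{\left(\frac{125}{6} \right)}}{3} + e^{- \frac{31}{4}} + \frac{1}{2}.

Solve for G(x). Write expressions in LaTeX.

Whatever form G(x) takes, its d/dx must return the stated G'(x).
A general antiderivative is e^{x^{3} - 4 x^{2} + \frac{x}{4} - \frac{1}{4}} + \frac{5 \cos{\left(\frac{5 x^{3}}{2} + \frac{x^{2}}{2} - \frac{x}{3} - \frac{1}{2} \right)}}{3} + C.
The condition gives C = \frac{5 \cos{\left(\frac{125}{6} \right)}}{3} + e^{- \frac{31}{4}} + \frac{1}{2} - (\frac{5 \cos{\left(\frac{125}{6} \right)}}{3} + e^{- \frac{31}{4}}) = \frac{1}{2}.
So G(x) = \frac{6 e^{x^{3} - 4 x^{2} + \frac{x}{4} - \frac{1}{4}} + 10 \cos{\left(\frac{5 x^{3}}{2} + \frac{x^{2}}{2} - \frac{x}{3} - \frac{1}{2} \right)} + 3}{6}.
Check: d/dx[\frac{6 e^{x^{3} - 4 x^{2} + \frac{x}{4} - \frac{1}{4}} + 10 \cos{\left(\frac{5 x^{3}}{2} + \frac{x^{2}}{2} - \frac{x}{3} - \frac{1}{2} \right)} + 3}{6}] = \frac{3 x^{2} e^{\frac{x}{4}} e^{- 4 x^{2}} e^{x^{3}}}{e^{\frac{1}{4}}} - \frac{25 x^{2} \sin{\left(\frac{5 x^{3}}{2} + \frac{x^{2}}{2} - \frac{x}{3} - \frac{1}{2} \right)}}{2} - \frac{8 x e^{\frac{x}{4}} e^{- 4 x^{2}} e^{x^{3}}}{e^{\frac{1}{4}}} - \frac{5 x \sin{\left(\frac{5 x^{3}}{2} + \frac{x^{2}}{2} - \frac{x}{3} - \frac{1}{2} \right)}}{3} + \frac{e^{\frac{x}{4}} e^{- 4 x^{2}} e^{x^{3}}}{4 e^{\frac{1}{4}}} + \frac{5 \sin{\left(\frac{5 x^{3}}{2} + \frac{x^{2}}{2} - \frac{x}{3} - \frac{1}{2} \right)}}{9}, which equals G'(x).

G(x) = \frac{6 e^{x^{3} - 4 x^{2} + \frac{x}{4} - \frac{1}{4}} + 10 \cos{\left(\frac{5 x^{3}}{2} + \frac{x^{2}}{2} - \frac{x}{3} - \frac{1}{2} \right)} + 3}{6}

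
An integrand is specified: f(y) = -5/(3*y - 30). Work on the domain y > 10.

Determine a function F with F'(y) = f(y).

An antiderivative F(y) passes only if d/dy[F] lands on f(y) exactly.
Check: d/dy[-5*log(y/2 - 5)/3] = -5/(3*y - 30) = f(y).

An antiderivative is F(y) = -5*log(y/2 - 5)/3.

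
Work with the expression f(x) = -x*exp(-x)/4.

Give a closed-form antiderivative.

f has the shape u'v + uv' for u = x/4 + 1/4 and v = exp(-x) — it is the derivative of the product u*v.
Check: d/dx[(x + 1)*exp(-x)/4] = -x*exp(-x)/4 = f(x).

An antiderivative is F(x) = (x + 1)*exp(-x)/4.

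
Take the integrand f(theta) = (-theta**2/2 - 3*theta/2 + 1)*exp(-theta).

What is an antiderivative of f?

Recognize the product-rule pattern: f = u'v + uv' with u = theta**2/2 + 5*theta/2 + 3/2, v = exp(-theta), so integration by parts undoes it.
Check: d/dtheta[(theta**2 + 5*theta + 3)*exp(-theta)/2] = (-theta**2 - 3*theta + 2)*exp(-theta)/2, which equals f(theta).

An antiderivative is F(theta) = (theta**2 + 5*theta + 3)*exp(-theta)/2.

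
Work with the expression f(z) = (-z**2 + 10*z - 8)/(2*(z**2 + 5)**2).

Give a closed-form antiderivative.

For F(z) to be correct the identity F'(z) - f(z) = 0 must hold.
Check: d/dz[(-13*sqrt(5)*z**2*atan(sqrt(5)*z/5) - 15*z - 65*sqrt(5)*atan(sqrt(5)*z/5) - 250)/(100*z**2 + 500)] = (-z**2 + 10*z - 8)/(2*z**4 + 20*z**2 + 50), which equals f(z).

An antiderivative is F(z) = (-13*sqrt(5)*z**2*atan(sqrt(5)*z/5) - 15*z - 65*sqrt(5)*atan(sqrt(5)*z/5) - 250)/(100*z**2 + 500).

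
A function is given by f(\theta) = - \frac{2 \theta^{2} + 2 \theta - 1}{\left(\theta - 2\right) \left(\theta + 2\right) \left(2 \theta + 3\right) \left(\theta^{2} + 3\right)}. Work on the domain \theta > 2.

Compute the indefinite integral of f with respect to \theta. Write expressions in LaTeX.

F(\theta) = - \frac{33 \log{\left(\theta - 2 \right)} - 16 \log{\left(\theta + \frac{3}{2} \right)} + 63 \log{\left(\theta + 2 \right)} - 40 \log{\left(\theta^{2} + 3 \right)} + 12 \sqrt{3} \operatorname{atan}{\left(\frac{\sqrt{3} \theta}{3} \right)}}{588} + C

Factor the denominator (\left(\theta - 2\right) \left(\theta + 2\right) \left(2 \theta + 3\right) \left(\theta^{2} + 3\right)) and decompose: f = \frac{20 \theta - 9}{147 \left(\theta^{2} + 3\right)} + \frac{8}{147 \left(2 \theta + 3\right)} - \frac{3}{28 \left(\theta + 2\right)} - \frac{11}{196 \left(\theta - 2\right)}; each piece integrates to a log, atan, or power term.
Check: d/d\theta[- \frac{33 \log{\left(\theta - 2 \right)} - 16 \log{\left(\theta + \frac{3}{2} \right)} + 63 \log{\left(\theta + 2 \right)} - 40 \log{\left(\theta^{2} + 3 \right)} + 12 \sqrt{3} \operatorname{atan}{\left(\frac{\sqrt{3} \theta}{3} \right)}}{588}] = \frac{- 2 \theta^{2} - 2 \theta + 1}{2 \theta^{5} + 3 \theta^{4} - 2 \theta^{3} - 3 \theta^{2} - 24 \theta - 36}, which equals f(\theta).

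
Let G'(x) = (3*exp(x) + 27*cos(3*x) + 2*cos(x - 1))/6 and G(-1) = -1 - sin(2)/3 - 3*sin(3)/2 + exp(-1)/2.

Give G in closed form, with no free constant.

G(x) = exp(x)/2 + 3*sin(3*x)/2 + sin(x - 1)/3 - 1

Whatever form G(x) takes, its d/dx must return the stated G'(x).
A general antiderivative is exp(x)/2 + 3*sin(3*x)/2 + sin(x - 1)/3 + C.
The condition gives C = -1 - sin(2)/3 - 3*sin(3)/2 + exp(-1)/2 - (-sin(2)/3 - 3*sin(3)/2 + exp(-1)/2) = -1.
So G(x) = exp(x)/2 + 3*sin(3*x)/2 + sin(x - 1)/3 - 1.
Check: d/dx[exp(x)/2 + 3*sin(3*x)/2 + sin(x - 1)/3 - 1] = exp(x)/2 + 9*cos(3*x)/2 + cos(x - 1)/3, which equals G'(x).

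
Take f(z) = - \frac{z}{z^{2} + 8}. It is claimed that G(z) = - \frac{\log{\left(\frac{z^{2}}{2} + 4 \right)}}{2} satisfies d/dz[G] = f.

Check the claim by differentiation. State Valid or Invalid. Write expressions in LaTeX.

Valid - the claim checks out under differentiation.

d/dz[G] = - \frac{z}{z^{2} + 8}
This equals f(z) exactly, so the claim holds.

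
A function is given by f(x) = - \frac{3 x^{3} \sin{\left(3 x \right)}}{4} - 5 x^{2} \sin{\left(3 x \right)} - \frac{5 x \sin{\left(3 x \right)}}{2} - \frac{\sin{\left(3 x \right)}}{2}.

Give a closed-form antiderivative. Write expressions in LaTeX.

Integrate term by term and add the pieces.
Check: d/dx[\frac{x^{3} \cos{\left(3 x \right)}}{4} - \frac{x^{2} \sin{\left(3 x \right)}}{4} + \frac{5 x^{2} \cos{\left(3 x \right)}}{3} - \frac{10 x \sin{\left(3 x \right)}}{9} + \frac{2 x \cos{\left(3 x \right)}}{3} - \frac{2 \sin{\left(3 x \right)}}{9} - \frac{11 \cos{\left(3 x \right)}}{54}] = - \frac{3 x^{3} \sin{\left(3 x \right)}}{4} - 5 x^{2} \sin{\left(3 x \right)} - \frac{5 x \sin{\left(3 x \right)}}{2} - \frac{\sin{\left(3 x \right)}}{2} = f(x).

An antiderivative is F(x) = \frac{x^{3} \cos{\left(3 x \right)}}{4} - \frac{x^{2} \sin{\left(3 x \right)}}{4} + \frac{5 x^{2} \cos{\left(3 x \right)}}{3} - \frac{10 x \sin{\left(3 x \right)}}{9} + \frac{2 x \cos{\left(3 x \right)}}{3} - \frac{2 \sin{\left(3 x \right)}}{9} - \frac{11 \cos{\left(3 x \right)}}{54}.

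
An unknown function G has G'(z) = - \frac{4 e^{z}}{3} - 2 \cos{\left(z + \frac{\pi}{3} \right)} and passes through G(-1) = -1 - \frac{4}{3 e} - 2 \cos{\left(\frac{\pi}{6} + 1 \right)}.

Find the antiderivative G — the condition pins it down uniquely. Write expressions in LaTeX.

G(z) = \frac{- 4 e^{z} - 6 \sin{\left(z + \frac{\pi}{3} \right)} - 3}{3}

Integrate term by term and add the pieces.
A general antiderivative is - \frac{4 e^{z}}{3} - 2 \sin{\left(z + \frac{\pi}{3} \right)} + C.
The condition gives C = -1 - \frac{4}{3 e} - 2 \cos{\left(\frac{\pi}{6} + 1 \right)} - (- \frac{4}{3 e} - 2 \cos{\left(\frac{\pi}{6} + 1 \right)}) = -1.
So G(z) = \frac{- 4 e^{z} - 6 \sin{\left(z + \frac{\pi}{3} \right)} - 3}{3}.
Check: d/dz[\frac{- 4 e^{z} - 6 \sin{\left(z + \frac{\pi}{3} \right)} - 3}{3}] = - \frac{4 e^{z}}{3} - 2 \cos{\left(z + \frac{\pi}{3} \right)} = G'(z).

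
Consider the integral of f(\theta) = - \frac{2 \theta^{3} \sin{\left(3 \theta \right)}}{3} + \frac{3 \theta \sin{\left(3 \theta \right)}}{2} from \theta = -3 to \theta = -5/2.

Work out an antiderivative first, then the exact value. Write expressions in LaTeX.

Antiderivative: F(\theta) = \frac{2 \theta^{3} \cos{\left(3 \theta \right)}}{9} - \frac{2 \theta^{2} \sin{\left(3 \theta \right)}}{9} - \frac{35 \theta \cos{\left(3 \theta \right)}}{54} + \frac{35 \sin{\left(3 \theta \right)}}{162}; value = \frac{73 \cos{\left(9 \right)}}{18} - \frac{289 \sin{\left(9 \right)}}{162} - \frac{50 \cos{\left(\frac{15}{2} \right)}}{27} + \frac{95 \sin{\left(\frac{15}{2} \right)}}{81}

Integrate term by term and add the pieces.
F(\theta) = \frac{2 \theta^{3} \cos{\left(3 \theta \right)}}{9} - \frac{2 \theta^{2} \sin{\left(3 \theta \right)}}{9} - \frac{35 \theta \cos{\left(3 \theta \right)}}{54} + \frac{35 \sin{\left(3 \theta \right)}}{162} is an antiderivative of f.
Check: d/d\theta[\frac{2 \theta^{3} \cos{\left(3 \theta \right)}}{9} - \frac{2 \theta^{2} \sin{\left(3 \theta \right)}}{9} - \frac{35 \theta \cos{\left(3 \theta \right)}}{54} + \frac{35 \sin{\left(3 \theta \right)}}{162}] = - \frac{2 \theta^{3} \sin{\left(3 \theta \right)}}{3} + \frac{3 \theta \sin{\left(3 \theta \right)}}{2} = f(\theta).
F(-5/2) = - \frac{50 \cos{\left(\frac{15}{2} \right)}}{27} + \frac{95 \sin{\left(\frac{15}{2} \right)}}{81}; F(-3) = \frac{289 \sin{\left(9 \right)}}{162} - \frac{73 \cos{\left(9 \right)}}{18}.
Integral = F(-5/2) - F(-3) = \frac{73 \cos{\left(9 \right)}}{18} - \frac{289 \sin{\left(9 \right)}}{162} - \frac{50 \cos{\left(\frac{15}{2} \right)}}{27} + \frac{95 \sin{\left(\frac{15}{2} \right)}}{81}.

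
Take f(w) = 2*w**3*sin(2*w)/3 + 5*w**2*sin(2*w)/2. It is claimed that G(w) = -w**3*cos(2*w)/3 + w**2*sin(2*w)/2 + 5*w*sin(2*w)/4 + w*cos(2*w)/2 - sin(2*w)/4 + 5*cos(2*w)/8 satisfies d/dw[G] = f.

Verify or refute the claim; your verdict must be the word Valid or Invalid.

Invalid: d/dw[G] - f = -5*w**2*sin(2*w)/2 + 5*w*cos(2*w)/2, which is not 0.

d/dw[G] = 2*w**3*sin(2*w)/3 + 5*w*cos(2*w)/2
d/dw[G] - f(w) = -5*w**2*sin(2*w)/2 + 5*w*cos(2*w)/2 != 0.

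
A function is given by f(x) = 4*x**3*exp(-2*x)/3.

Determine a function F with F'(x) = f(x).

f has the shape u'v + uv' for u = -2*x**3/3 - x**2 - x - 1/2 and v = exp(-2*x) — it is the derivative of the product u*v.
Check: d/dx[(-4*x**3 - 6*x**2 - 6*x - 3)*exp(-2*x)/6] = 4*x**3*exp(-2*x)/3 = f(x).

An antiderivative is F(x) = (-4*x**3 - 6*x**2 - 6*x - 3)*exp(-2*x)/6.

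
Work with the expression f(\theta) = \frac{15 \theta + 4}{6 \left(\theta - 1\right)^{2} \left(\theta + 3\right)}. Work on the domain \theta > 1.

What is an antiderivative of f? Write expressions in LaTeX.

Factor the denominator (6 \left(\theta - 1\right)^{2} \left(\theta + 3\right)) and decompose: f = - \frac{41}{96 \left(\theta + 3\right)} + \frac{41}{96 \left(\theta - 1\right)} + \frac{19}{24 \left(\theta - 1\right)^{2}}; each piece integrates to a log, atan, or power term.
Check: d/d\theta[\frac{41 \theta \log{\left(\theta - 1 \right)} - 41 \theta \log{\left(\theta + 3 \right)} - 41 \log{\left(\theta - 1 \right)} + 41 \log{\left(\theta + 3 \right)} - 76}{96 \theta - 96}] = \frac{15 \theta + 4}{6 \theta^{3} + 6 \theta^{2} - 30 \theta + 18}, which equals f(\theta).

An antiderivative is F(\theta) = \frac{41 \theta \log{\left(\theta - 1 \right)} - 41 \theta \log{\left(\theta + 3 \right)} - 41 \log{\left(\theta - 1 \right)} + 41 \log{\left(\theta + 3 \right)} - 76}{96 \theta - 96}.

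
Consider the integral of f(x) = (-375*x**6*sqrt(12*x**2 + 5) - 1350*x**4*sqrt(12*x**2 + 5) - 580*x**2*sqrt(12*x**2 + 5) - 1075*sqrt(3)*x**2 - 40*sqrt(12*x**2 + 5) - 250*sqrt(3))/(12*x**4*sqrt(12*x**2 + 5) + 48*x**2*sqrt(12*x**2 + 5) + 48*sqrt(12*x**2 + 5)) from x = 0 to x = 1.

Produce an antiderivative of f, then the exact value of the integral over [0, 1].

Differentiate the proposed F(x) back; it has to land on f(x) exactly.
F(x) = 5*x*(-(5*x**2 + 2)**2 - 5*sqrt(3)*sqrt(12*x**2 + 5))/(12*(x**2 + 2)) is an antiderivative of f.
Check: d/dx[5*x*(-(5*x**2 + 2)**2 - 5*sqrt(3)*sqrt(12*x**2 + 5))/(12*(x**2 + 2))] = (-375*x**6*sqrt(12*x**2 + 5) - 1350*x**4*sqrt(12*x**2 + 5) - 580*x**2*sqrt(12*x**2 + 5) - 1075*sqrt(3)*x**2 - 40*sqrt(12*x**2 + 5) - 250*sqrt(3))/(12*x**4*sqrt(12*x**2 + 5) + 48*x**2*sqrt(12*x**2 + 5) + 48*sqrt(12*x**2 + 5)) = f(x).
F(1) = -245/36 - 25*sqrt(51)/36; F(0) = 0.
Integral = F(1) - F(0) = -245/36 - 25*sqrt(51)/36.

Antiderivative: F(x) = 5*x*(-(5*x**2 + 2)**2 - 5*sqrt(3)*sqrt(12*x**2 + 5))/(12*(x**2 + 2)); value = -245/36 - 25*sqrt(51)/36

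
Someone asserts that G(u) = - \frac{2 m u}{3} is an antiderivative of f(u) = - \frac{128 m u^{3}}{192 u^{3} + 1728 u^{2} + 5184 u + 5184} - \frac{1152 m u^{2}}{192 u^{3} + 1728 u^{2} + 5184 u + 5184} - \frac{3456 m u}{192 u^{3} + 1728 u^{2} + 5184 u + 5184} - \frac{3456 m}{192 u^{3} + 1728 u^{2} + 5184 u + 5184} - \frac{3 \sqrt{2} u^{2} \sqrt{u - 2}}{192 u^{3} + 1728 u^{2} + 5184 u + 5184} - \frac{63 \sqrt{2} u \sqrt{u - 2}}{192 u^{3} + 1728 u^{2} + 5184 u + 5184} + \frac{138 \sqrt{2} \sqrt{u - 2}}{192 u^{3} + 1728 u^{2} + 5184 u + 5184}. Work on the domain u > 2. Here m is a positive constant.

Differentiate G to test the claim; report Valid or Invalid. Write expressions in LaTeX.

d/du[G] = - \frac{2 m}{3}
d/du[G] - f(u) = \frac{\sqrt{2} u^{2} \sqrt{u - 2} + 21 \sqrt{2} u \sqrt{u - 2} - 46 \sqrt{2} \sqrt{u - 2}}{64 u^{3} + 576 u^{2} + 1728 u + 1728} != 0.

Invalid: d/du[G] - f = \frac{\sqrt{2} u^{2} \sqrt{u - 2} + 21 \sqrt{2} u \sqrt{u - 2} - 46 \sqrt{2} \sqrt{u - 2}}{64 u^{3} + 576 u^{2} + 1728 u + 1728}, which is not 0.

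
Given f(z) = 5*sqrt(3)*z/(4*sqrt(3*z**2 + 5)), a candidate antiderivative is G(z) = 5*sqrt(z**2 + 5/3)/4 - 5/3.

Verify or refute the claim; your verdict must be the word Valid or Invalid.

Valid - the claim checks out under differentiation.

d/dz[G] = 5*sqrt(3)*z/(4*sqrt(3*z**2 + 5))
This equals f(z) exactly, so the claim holds.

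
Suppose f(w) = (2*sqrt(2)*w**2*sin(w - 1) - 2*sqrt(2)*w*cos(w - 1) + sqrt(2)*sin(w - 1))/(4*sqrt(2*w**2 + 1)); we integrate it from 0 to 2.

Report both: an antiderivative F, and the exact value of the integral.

Antiderivative: F(w) = -sqrt(2)*sqrt(2*w**2 + 1)*cos(w - 1)/4; value = -sqrt(2)*cos(1)/2

f has the shape u'v + uv' for u = -sqrt(4*w**2 + 2)/4 and v = cos(w - 1) — it is the derivative of the product u*v.
F(w) = -sqrt(2)*sqrt(2*w**2 + 1)*cos(w - 1)/4 is an antiderivative of f.
Check: d/dw[-sqrt(2)*sqrt(2*w**2 + 1)*cos(w - 1)/4] = (2*sqrt(2)*w**2*sin(w - 1) - 2*sqrt(2)*w*cos(w - 1) + sqrt(2)*sin(w - 1))/(4*sqrt(2*w**2 + 1)) = f(w).
F(2) = -3*sqrt(2)*cos(1)/4; F(0) = -sqrt(2)*cos(1)/4.
Integral = F(2) - F(0) = -sqrt(2)*cos(1)/2.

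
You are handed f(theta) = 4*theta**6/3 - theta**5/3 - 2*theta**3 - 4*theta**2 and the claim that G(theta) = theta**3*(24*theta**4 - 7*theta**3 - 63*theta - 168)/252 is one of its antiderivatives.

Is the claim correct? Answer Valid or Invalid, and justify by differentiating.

Invalid: d/dtheta[G] - f = -2*theta**6/3 + theta**5/6 + theta**3 + 2*theta**2, which is not 0.

d/dtheta[G] = 2*theta**6/3 - theta**5/6 - theta**3 - 2*theta**2
d/dtheta[G] - f(theta) = -2*theta**6/3 + theta**5/6 + theta**3 + 2*theta**2 != 0.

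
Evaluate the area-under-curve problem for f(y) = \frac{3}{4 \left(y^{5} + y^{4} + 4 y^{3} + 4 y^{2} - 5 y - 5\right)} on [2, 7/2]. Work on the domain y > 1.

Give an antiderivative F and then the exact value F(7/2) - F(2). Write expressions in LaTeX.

Antiderivative: F(y) = \frac{15 y \log{\left(y - 1 \right)} - 25 y \log{\left(y + 1 \right)} + 5 y \log{\left(y^{2} + 5 \right)} - 2 \sqrt{5} y \operatorname{atan}{\left(\frac{\sqrt{5} y}{5} \right)} + 15 \log{\left(y - 1 \right)} - 25 \log{\left(y + 1 \right)} + 5 \log{\left(y^{2} + 5 \right)} - 2 \sqrt{5} \operatorname{atan}{\left(\frac{\sqrt{5} y}{5} \right)} + 30}{480 y + 480}; value = - \frac{5 \log{\left(\frac{9}{2} \right)}}{96} - \frac{\log{\left(9 \right)}}{96} - \frac{\sqrt{5} \operatorname{atan}{\left(\frac{7 \sqrt{5}}{10} \right)}}{240} - \frac{1}{144} + \frac{\sqrt{5} \operatorname{atan}{\left(\frac{2 \sqrt{5}}{5} \right)}}{240} + \frac{\log{\left(\frac{5}{2} \right)}}{32} + \frac{\log{\left(\frac{69}{4} \right)}}{96} + \frac{5 \log{\left(3 \right)}}{96}

Factor the denominator (4 \left(y - 1\right) \left(y + 1\right)^{2} \left(y^{2} + 5\right)) and decompose: f = \frac{y - 1}{48 \left(y^{2} + 5\right)} - \frac{5}{96 \left(y + 1\right)} - \frac{1}{16 \left(y + 1\right)^{2}} + \frac{1}{32 \left(y - 1\right)}; each piece integrates to a log, atan, or power term.
F(y) = \frac{15 y \log{\left(y - 1 \right)} - 25 y \log{\left(y + 1 \right)} + 5 y \log{\left(y^{2} + 5 \right)} - 2 \sqrt{5} y \operatorname{atan}{\left(\frac{\sqrt{5} y}{5} \right)} + 15 \log{\left(y - 1 \right)} - 25 \log{\left(y + 1 \right)} + 5 \log{\left(y^{2} + 5 \right)} - 2 \sqrt{5} \operatorname{atan}{\left(\frac{\sqrt{5} y}{5} \right)} + 30}{480 y + 480} is an antiderivative of f.
Check: d/dy[\frac{15 y \log{\left(y - 1 \right)} - 25 y \log{\left(y + 1 \right)} + 5 y \log{\left(y^{2} + 5 \right)} - 2 \sqrt{5} y \operatorname{atan}{\left(\frac{\sqrt{5} y}{5} \right)} + 15 \log{\left(y - 1 \right)} - 25 \log{\left(y + 1 \right)} + 5 \log{\left(y^{2} + 5 \right)} - 2 \sqrt{5} \operatorname{atan}{\left(\frac{\sqrt{5} y}{5} \right)} + 30}{480 y + 480}] = \frac{3}{4 y^{5} + 4 y^{4} + 16 y^{3} + 16 y^{2} - 20 y - 20}, which equals f(y).
F(7/2) = - \frac{5 \log{\left(\frac{9}{2} \right)}}{96} - \frac{\sqrt{5} \operatorname{atan}{\left(\frac{7 \sqrt{5}}{10} \right)}}{240} + \frac{1}{72} + \frac{\log{\left(\frac{5}{2} \right)}}{32} + \frac{\log{\left(\frac{69}{4} \right)}}{96}; F(2) = - \frac{5 \log{\left(3 \right)}}{96} - \frac{\sqrt{5} \operatorname{atan}{\left(\frac{2 \sqrt{5}}{5} \right)}}{240} + \frac{1}{48} + \frac{\log{\left(9 \right)}}{96}.
Integral = F(7/2) - F(2) = - \frac{5 \log{\left(\frac{9}{2} \right)}}{96} - \frac{\log{\left(9 \right)}}{96} - \frac{\sqrt{5} \operatorname{atan}{\left(\frac{7 \sqrt{5}}{10} \right)}}{240} - \frac{1}{144} + \frac{\sqrt{5} \operatorname{atan}{\left(\frac{2 \sqrt{5}}{5} \right)}}{240} + \frac{\log{\left(\frac{5}{2} \right)}}{32} + \frac{\log{\left(\frac{69}{4} \right)}}{96} + \frac{5 \log{\left(3 \right)}}{96}.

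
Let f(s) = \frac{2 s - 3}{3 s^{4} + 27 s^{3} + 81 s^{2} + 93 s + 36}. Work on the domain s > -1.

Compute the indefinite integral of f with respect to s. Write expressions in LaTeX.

F(s) = \frac{37 \log{\left(s + 1 \right)}}{108} - \frac{3 \log{\left(s + 3 \right)}}{4} + \frac{11 \log{\left(s + 4 \right)}}{27} + \frac{5}{18 s + 18} + C

The denominator factors as 3 \left(s + 1\right)^{2} \left(s + 3\right) \left(s + 4\right); partial fractions split f into directly integrable pieces: \frac{11}{27 \left(s + 4\right)} - \frac{3}{4 \left(s + 3\right)} + \frac{37}{108 \left(s + 1\right)} - \frac{5}{18 \left(s + 1\right)^{2}}.
Check: d/ds[\frac{37 \log{\left(s + 1 \right)}}{108} - \frac{3 \log{\left(s + 3 \right)}}{4} + \frac{11 \log{\left(s + 4 \right)}}{27} + \frac{5}{18 s + 18}] = \frac{2 s - 3}{3 s^{4} + 27 s^{3} + 81 s^{2} + 93 s + 36} = f(s).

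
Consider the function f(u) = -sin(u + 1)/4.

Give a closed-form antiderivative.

A first test for any F(u): its u-derivative must equal f(u) identically.
Check: d/du[cos(u + 1)/4] = -sin(u + 1)/4 = f(u).

An antiderivative is F(u) = cos(u + 1)/4.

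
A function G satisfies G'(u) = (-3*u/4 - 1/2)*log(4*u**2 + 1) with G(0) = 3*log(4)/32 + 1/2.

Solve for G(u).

Check a candidate G(u) by differentiating: d/du[G] must match the given G'(u).
A general antiderivative is 3*u**2/8 + u + (-3*u**2/8 - u/2)*log(4*u**2 + 1) - 3*log(u**2 + 1/4)/32 - atan(2*u)/2 + C.
The condition gives C = 3*log(4)/32 + 1/2 - (3*log(4)/32) = 1/2.
So G(u) = (12*u**2 + 4*u*(-3*u - 4)*log(4*u**2 + 1) + 32*u - 3*log(u**2 + 1/4) - 16*atan(2*u) + 16)/32.
Check: d/du[(12*u**2 + 4*u*(-3*u - 4)*log(4*u**2 + 1) + 32*u - 3*log(u**2 + 1/4) - 16*atan(2*u) + 16)/32] = -3*u*log(4*u**2 + 1)/4 - log(4*u**2 + 1)/2, which equals G'(u).

G(u) = (12*u**2 + 4*u*(-3*u - 4)*log(4*u**2 + 1) + 32*u - 3*log(u**2 + 1/4) - 16*atan(2*u) + 16)/32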